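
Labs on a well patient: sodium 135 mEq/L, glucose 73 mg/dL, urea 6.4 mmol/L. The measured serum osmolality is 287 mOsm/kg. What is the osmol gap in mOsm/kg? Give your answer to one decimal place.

Calculated osmolality = 2·Na + glucose/18 + urea
= 2·135 + 73/18 + 6.4
= 270 + 4.06 + 6.40
= 280.46 mOsm/kg ≈ 280.5 mOsm/kg
Osmolar gap = measured − calculated = 287 − 280.5 = 6.5 mOsm/kg

6.5 mOsm/kg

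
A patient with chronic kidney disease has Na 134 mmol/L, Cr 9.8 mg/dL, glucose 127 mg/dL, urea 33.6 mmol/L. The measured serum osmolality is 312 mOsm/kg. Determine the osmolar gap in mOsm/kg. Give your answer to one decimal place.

3.3 mOsm/kg

Calculated osmolality = 2·Na + glucose/18 + urea
= 2·134 + 127/18 + 33.6
= 268 + 7.06 + 33.60
= 308.66 mOsm/kg ≈ 308.7 mOsm/kg
Osmolar gap = measured − calculated = 312 − 308.7 = 3.3 mOsm/kg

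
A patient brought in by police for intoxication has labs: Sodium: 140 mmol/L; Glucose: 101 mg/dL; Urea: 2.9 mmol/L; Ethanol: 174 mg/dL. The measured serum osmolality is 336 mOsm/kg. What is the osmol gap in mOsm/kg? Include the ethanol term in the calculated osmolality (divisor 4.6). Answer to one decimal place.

9.7 mOsm/kg

Calculated osmolality = 2·Na + glucose/18 + urea + ethanol/4.6
= 2·140 + 101/18 + 2.9 + 174/4.6
= 280 + 5.61 + 2.90 + 37.83
= 326.34 mOsm/kg ≈ 326.3 mOsm/kg
Osmolar gap = measured − calculated = 336 − 326.3 = 9.7 mOsm/kg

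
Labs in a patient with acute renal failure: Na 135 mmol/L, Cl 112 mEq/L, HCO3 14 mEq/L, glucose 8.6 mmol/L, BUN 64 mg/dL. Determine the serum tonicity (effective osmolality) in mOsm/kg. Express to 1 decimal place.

Effective osmolality excludes urea (freely permeant across cell membranes):
2·Na + glucose
= 2·135 + 8.6
= 270 + 8.6
= 278.6 mOsm/kg

278.6 mOsm/kg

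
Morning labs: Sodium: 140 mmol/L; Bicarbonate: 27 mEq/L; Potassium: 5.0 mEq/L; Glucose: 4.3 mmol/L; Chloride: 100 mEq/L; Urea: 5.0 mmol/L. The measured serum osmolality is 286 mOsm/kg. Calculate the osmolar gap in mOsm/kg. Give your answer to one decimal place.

Calculated osmolality = 2·Na + glucose + urea
= 2·140 + 4.3 + 5
= 280 + 4.30 + 5
= 289.3 mOsm/kg ≈ 289.3 mOsm/kg
Osmolar gap = measured − calculated = 286 − 289.3 = -3.3 mOsm/kg

-3.3 mOsm/kg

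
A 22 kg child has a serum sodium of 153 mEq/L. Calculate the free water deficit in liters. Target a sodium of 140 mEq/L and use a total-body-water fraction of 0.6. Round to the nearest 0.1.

TBW = 0.6 · 22 = 13.2 L
Free water deficit = TBW · (Na/140 − 1)
= 13.2 · (153/140 − 1)
= 13.2 · 0.0929
= 1.23 L

1.2 L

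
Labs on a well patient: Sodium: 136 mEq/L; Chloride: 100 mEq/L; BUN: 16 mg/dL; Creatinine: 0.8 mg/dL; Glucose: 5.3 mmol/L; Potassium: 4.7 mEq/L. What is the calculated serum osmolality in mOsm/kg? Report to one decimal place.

Calculated osmolality = 2·Na + glucose + BUN/2.8
= 2·136 + 5.3 + 16/2.8
= 272 + 5.30 + 5.71
= 283.01 mOsm/kg

283.0 mOsm/kg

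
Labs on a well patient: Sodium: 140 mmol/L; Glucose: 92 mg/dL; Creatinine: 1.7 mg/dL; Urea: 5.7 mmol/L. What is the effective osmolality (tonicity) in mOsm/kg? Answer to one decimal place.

Effective osmolality excludes urea (freely permeant across cell membranes):
2·Na + glucose/18
= 2·140 + 92/18
= 280 + 5.11
= 285.11 mOsm/kg

285.1 mOsm/kg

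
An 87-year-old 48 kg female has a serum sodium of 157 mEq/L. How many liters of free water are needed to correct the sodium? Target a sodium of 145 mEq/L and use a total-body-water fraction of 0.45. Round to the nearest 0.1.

TBW = 0.45 · 48 = 21.6 L
Free water deficit = TBW · (Na/145 − 1)
= 21.6 · (157/145 − 1)
= 21.6 · 0.0828
= 1.79 L

1.8 L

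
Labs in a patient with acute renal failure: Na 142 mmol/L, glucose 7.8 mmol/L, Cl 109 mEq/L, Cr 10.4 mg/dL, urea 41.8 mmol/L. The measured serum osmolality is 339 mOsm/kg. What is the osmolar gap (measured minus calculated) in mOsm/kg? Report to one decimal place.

Calculated osmolality = 2·Na + glucose + urea
= 2·142 + 7.8 + 41.8
= 284 + 7.80 + 41.80
= 333.6 mOsm/kg ≈ 333.6 mOsm/kg
Osmolar gap = measured − calculated = 339 − 333.6 = 5.4 mOsm/kg

5.4 mOsm/kg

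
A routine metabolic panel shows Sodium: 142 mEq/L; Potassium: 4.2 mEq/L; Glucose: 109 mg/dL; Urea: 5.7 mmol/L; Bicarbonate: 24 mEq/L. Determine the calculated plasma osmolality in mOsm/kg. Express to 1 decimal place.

Calculated osmolality = 2·Na + glucose/18 + urea
= 2·142 + 109/18 + 5.7
= 284 + 6.06 + 5.70
= 295.76 mOsm/kg

295.8 mOsm/kg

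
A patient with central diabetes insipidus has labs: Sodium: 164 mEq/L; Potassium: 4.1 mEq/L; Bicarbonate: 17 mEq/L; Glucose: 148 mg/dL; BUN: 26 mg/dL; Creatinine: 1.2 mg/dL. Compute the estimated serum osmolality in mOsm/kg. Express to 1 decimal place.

Calculated osmolality = 2·Na + glucose/18 + BUN/2.8
= 2·164 + 148/18 + 26/2.8
= 328 + 8.22 + 9.29
= 345.51 mOsm/kg

345.5 mOsm/kg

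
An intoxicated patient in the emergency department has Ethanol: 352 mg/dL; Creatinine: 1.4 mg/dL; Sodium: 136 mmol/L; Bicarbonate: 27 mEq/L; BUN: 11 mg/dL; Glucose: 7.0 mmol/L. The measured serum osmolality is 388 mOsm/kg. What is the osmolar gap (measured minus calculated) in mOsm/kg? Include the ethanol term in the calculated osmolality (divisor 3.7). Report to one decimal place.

Calculated osmolality = 2·Na + glucose + BUN/2.8 + ethanol/3.7
= 2·136 + 7 + 11/2.8 + 352/3.7
= 272 + 7 + 3.93 + 95.14
= 378.07 mOsm/kg ≈ 378.1 mOsm/kg
Osmolar gap = measured − calculated = 388 − 378.1 = 9.9 mOsm/kg

9.9 mOsm/kg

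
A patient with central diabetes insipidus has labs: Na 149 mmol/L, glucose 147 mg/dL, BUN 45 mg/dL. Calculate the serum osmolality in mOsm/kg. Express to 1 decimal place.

Calculated osmolality = 2·Na + glucose/18 + BUN/2.8
= 2·149 + 147/18 + 45/2.8
= 298 + 8.17 + 16.07
= 322.24 mOsm/kg

322.2 mOsm/kg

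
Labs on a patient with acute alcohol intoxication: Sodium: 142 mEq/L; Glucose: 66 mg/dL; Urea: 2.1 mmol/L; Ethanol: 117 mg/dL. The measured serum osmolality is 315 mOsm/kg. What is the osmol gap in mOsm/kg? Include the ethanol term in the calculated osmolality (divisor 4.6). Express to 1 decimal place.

Calculated osmolality = 2·Na + glucose/18 + urea + ethanol/4.6
= 2·142 + 66/18 + 2.1 + 117/4.6
= 284 + 3.67 + 2.10 + 25.43
= 315.2 mOsm/kg ≈ 315.2 mOsm/kg
Osmolar gap = measured − calculated = 315 − 315.2 = -0.2 mOsm/kg

-0.2 mOsm/kg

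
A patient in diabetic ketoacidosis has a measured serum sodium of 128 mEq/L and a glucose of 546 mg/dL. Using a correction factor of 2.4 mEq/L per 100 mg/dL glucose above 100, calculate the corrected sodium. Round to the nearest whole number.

Corrected Na = measured Na + 2.4 · (glucose − 100)/100
= 128 + 2.4 · (546 − 100)/100
= 128 + 10.7
= 138.7 mEq/L

139 mEq/L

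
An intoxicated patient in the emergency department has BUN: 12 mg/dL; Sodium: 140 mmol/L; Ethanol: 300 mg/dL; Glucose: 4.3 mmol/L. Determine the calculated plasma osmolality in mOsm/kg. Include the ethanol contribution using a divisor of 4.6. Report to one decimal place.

353.8 mOsm/kg

Calculated osmolality = 2·Na + glucose + BUN/2.8 + ethanol/4.6
= 2·140 + 4.3 + 12/2.8 + 300/4.6
= 280 + 4.30 + 4.29 + 65.22
= 353.81 mOsm/kg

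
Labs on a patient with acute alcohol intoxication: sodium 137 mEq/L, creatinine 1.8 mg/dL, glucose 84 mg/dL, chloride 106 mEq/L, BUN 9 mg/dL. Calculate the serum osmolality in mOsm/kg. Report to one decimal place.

281.9 mOsm/kg

Calculated osmolality = 2·Na + glucose/18 + BUN/2.8
= 2·137 + 84/18 + 9/2.8
= 274 + 4.67 + 3.21
= 281.88 mOsm/kg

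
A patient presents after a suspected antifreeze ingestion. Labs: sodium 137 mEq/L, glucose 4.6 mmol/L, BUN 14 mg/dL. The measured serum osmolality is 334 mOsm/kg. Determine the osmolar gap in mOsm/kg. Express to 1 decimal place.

50.4 mOsm/kg

Calculated osmolality = 2·Na + glucose + BUN/2.8
= 2·137 + 4.6 + 14/2.8
= 274 + 4.60 + 5
= 283.6 mOsm/kg ≈ 283.6 mOsm/kg
Osmolar gap = measured − calculated = 334 − 283.6 = 50.4 mOsm/kg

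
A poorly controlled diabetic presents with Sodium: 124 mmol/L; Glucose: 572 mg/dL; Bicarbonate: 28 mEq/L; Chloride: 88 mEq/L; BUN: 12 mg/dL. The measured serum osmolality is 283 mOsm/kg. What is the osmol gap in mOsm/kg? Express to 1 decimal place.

Calculated osmolality = 2·Na + glucose/18 + BUN/2.8
= 2·124 + 572/18 + 12/2.8
= 248 + 31.78 + 4.29
= 284.07 mOsm/kg ≈ 284.1 mOsm/kg
Osmolar gap = measured − calculated = 283 − 284.1 = -1.1 mOsm/kg

-1.1 mOsm/kg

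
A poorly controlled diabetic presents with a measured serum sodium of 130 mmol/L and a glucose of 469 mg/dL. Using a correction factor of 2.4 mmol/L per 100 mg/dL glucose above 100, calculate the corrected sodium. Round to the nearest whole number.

Corrected Na = measured Na + 2.4 · (glucose − 100)/100
= 130 + 2.4 · (469 − 100)/100
= 130 + 8.9
= 138.9 mmol/L

139 mmol/L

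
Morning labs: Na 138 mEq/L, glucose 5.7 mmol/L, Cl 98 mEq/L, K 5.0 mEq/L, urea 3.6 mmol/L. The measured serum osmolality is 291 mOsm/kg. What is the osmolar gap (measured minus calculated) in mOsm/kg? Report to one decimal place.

Calculated osmolality = 2·Na + glucose + urea
= 2·138 + 5.7 + 3.6
= 276 + 5.70 + 3.60
= 285.3 mOsm/kg ≈ 285.3 mOsm/kg
Osmolar gap = measured − calculated = 291 − 285.3 = 5.7 mOsm/kg

5.7 mOsm/kg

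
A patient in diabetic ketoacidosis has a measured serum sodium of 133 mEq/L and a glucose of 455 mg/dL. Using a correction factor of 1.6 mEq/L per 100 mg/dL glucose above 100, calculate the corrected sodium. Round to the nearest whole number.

Corrected Na = measured Na + 1.6 · (glucose − 100)/100
= 133 + 1.6 · (455 − 100)/100
= 133 + 5.7
= 138.7 mEq/L

139 mEq/L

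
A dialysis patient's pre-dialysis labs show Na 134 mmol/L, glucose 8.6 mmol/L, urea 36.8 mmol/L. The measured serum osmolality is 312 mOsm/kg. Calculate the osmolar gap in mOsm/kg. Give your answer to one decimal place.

Calculated osmolality = 2·Na + glucose + urea
= 2·134 + 8.6 + 36.8
= 268 + 8.60 + 36.80
= 313.4 mOsm/kg ≈ 313.4 mOsm/kg
Osmolar gap = measured − calculated = 312 − 313.4 = -1.4 mOsm/kg

-1.4 mOsm/kg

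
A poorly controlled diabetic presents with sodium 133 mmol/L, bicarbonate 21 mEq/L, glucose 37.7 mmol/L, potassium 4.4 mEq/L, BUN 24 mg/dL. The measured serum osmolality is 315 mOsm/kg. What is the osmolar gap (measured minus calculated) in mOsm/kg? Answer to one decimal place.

2.7 mOsm/kg

Calculated osmolality = 2·Na + glucose + BUN/2.8
= 2·133 + 37.7 + 24/2.8
= 266 + 37.70 + 8.57
= 312.27 mOsm/kg ≈ 312.3 mOsm/kg
Osmolar gap = measured − calculated = 315 − 312.3 = 2.7 mOsm/kg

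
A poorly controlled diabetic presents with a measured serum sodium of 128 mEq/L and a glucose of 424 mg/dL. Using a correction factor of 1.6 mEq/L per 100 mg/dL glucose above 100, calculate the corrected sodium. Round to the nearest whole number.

Corrected Na = measured Na + 1.6 · (glucose − 100)/100
= 128 + 1.6 · (424 − 100)/100
= 128 + 5.2
= 133.2 mEq/L

133 mEq/L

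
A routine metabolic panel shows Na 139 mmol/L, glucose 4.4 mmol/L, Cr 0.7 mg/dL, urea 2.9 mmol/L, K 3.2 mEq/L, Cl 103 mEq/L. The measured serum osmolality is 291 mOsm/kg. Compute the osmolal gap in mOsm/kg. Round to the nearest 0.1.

5.7 mOsm/kg

Calculated osmolality = 2·Na + glucose + urea
= 2·139 + 4.4 + 2.9
= 278 + 4.40 + 2.90
= 285.3 mOsm/kg ≈ 285.3 mOsm/kg
Osmolar gap = measured − calculated = 291 − 285.3 = 5.7 mOsm/kg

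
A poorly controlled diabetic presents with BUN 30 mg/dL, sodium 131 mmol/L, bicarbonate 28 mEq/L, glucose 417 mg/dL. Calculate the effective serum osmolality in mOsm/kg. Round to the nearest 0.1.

285.2 mOsm/kg

Effective osmolality excludes urea (freely permeant across cell membranes):
2·Na + glucose/18
= 2·131 + 417/18
= 262 + 23.17
= 285.17 mOsm/kg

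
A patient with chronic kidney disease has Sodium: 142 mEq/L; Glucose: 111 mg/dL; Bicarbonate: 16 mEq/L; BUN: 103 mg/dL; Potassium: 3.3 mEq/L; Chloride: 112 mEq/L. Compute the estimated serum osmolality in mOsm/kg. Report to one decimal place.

327.0 mOsm/kg

Calculated osmolality = 2·Na + glucose/18 + BUN/2.8
= 2·142 + 111/18 + 103/2.8
= 284 + 6.17 + 36.79
= 326.96 mOsm/kg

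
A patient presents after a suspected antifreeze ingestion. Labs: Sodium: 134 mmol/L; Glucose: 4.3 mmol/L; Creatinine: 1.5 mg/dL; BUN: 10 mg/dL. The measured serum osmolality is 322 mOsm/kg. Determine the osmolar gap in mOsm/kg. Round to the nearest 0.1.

46.1 mOsm/kg

Calculated osmolality = 2·Na + glucose + BUN/2.8
= 2·134 + 4.3 + 10/2.8
= 268 + 4.30 + 3.57
= 275.87 mOsm/kg ≈ 275.9 mOsm/kg
Osmolar gap = measured − calculated = 322 − 275.9 = 46.1 mOsm/kg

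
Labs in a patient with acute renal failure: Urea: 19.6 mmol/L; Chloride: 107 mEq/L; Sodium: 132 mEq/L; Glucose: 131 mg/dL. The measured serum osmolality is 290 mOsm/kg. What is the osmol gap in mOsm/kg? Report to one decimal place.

Calculated osmolality = 2·Na + glucose/18 + urea
= 2·132 + 131/18 + 19.6
= 264 + 7.28 + 19.60
= 290.88 mOsm/kg ≈ 290.9 mOsm/kg
Osmolar gap = measured − calculated = 290 − 290.9 = -0.9 mOsm/kg

-0.9 mOsm/kg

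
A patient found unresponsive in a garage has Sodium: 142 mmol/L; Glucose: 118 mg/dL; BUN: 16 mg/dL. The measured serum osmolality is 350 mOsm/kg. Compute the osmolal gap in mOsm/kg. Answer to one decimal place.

53.7 mOsm/kg

Calculated osmolality = 2·Na + glucose/18 + BUN/2.8
= 2·142 + 118/18 + 16/2.8
= 284 + 6.56 + 5.71
= 296.27 mOsm/kg ≈ 296.3 mOsm/kg
Osmolar gap = measured − calculated = 350 − 296.3 = 53.7 mOsm/kg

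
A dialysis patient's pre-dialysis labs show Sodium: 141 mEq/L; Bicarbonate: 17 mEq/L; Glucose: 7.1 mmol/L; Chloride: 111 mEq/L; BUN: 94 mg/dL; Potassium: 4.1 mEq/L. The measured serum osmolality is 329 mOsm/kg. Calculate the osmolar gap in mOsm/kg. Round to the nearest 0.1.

6.3 mOsm/kg

Calculated osmolality = 2·Na + glucose + BUN/2.8
= 2·141 + 7.1 + 94/2.8
= 282 + 7.10 + 33.57
= 322.67 mOsm/kg ≈ 322.7 mOsm/kg
Osmolar gap = measured − calculated = 329 − 322.7 = 6.3 mOsm/kg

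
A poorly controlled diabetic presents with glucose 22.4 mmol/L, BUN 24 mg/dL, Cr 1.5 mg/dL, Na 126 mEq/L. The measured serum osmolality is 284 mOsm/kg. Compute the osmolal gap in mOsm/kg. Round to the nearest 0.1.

Calculated osmolality = 2·Na + glucose + BUN/2.8
= 2·126 + 22.4 + 24/2.8
= 252 + 22.40 + 8.57
= 282.97 mOsm/kg ≈ 283.0 mOsm/kg
Osmolar gap = measured − calculated = 284 − 283.0 = 1.0 mOsm/kg

1.0 mOsm/kg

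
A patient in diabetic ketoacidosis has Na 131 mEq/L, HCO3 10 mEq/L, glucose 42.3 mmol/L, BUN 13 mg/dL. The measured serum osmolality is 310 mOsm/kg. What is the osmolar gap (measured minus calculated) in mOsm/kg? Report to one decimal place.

Calculated osmolality = 2·Na + glucose + BUN/2.8
= 2·131 + 42.3 + 13/2.8
= 262 + 42.30 + 4.64
= 308.94 mOsm/kg ≈ 308.9 mOsm/kg
Osmolar gap = measured − calculated = 310 − 308.9 = 1.1 mOsm/kg

1.1 mOsm/kg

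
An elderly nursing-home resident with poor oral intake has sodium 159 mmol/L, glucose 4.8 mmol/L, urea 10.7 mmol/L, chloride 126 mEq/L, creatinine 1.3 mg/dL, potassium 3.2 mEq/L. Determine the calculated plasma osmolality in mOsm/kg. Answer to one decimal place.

Calculated osmolality = 2·Na + glucose + urea
= 2·159 + 4.8 + 10.7
= 318 + 4.80 + 10.70
= 333.5 mOsm/kg

333.5 mOsm/kg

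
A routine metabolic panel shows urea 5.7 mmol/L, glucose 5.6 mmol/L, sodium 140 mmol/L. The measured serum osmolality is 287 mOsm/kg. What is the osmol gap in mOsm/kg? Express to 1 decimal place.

-4.3 mOsm/kg

Calculated osmolality = 2·Na + glucose + urea
= 2·140 + 5.6 + 5.7
= 280 + 5.60 + 5.70
= 291.3 mOsm/kg ≈ 291.3 mOsm/kg
Osmolar gap = measured − calculated = 287 − 291.3 = -4.3 mOsm/kg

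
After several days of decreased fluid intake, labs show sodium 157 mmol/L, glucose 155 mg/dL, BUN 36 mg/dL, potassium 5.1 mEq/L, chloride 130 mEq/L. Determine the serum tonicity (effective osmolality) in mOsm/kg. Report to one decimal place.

Effective osmolality excludes urea (freely permeant across cell membranes):
2·Na + glucose/18
= 2·157 + 155/18
= 314 + 8.61
= 322.61 mOsm/kg

322.6 mOsm/kg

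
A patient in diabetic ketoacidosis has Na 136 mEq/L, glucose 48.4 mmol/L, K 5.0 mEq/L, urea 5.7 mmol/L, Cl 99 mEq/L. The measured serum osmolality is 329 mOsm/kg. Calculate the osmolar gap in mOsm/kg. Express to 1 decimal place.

Calculated osmolality = 2·Na + glucose + urea
= 2·136 + 48.4 + 5.7
= 272 + 48.40 + 5.70
= 326.1 mOsm/kg ≈ 326.1 mOsm/kg
Osmolar gap = measured − calculated = 329 − 326.1 = 2.9 mOsm/kg

2.9 mOsm/kg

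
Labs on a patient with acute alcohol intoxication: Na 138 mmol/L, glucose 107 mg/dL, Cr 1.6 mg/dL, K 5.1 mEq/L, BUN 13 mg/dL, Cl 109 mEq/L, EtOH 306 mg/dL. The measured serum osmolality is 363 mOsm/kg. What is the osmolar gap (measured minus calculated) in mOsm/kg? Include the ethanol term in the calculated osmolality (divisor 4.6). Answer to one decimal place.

9.9 mOsm/kg

Calculated osmolality = 2·Na + glucose/18 + BUN/2.8 + ethanol/4.6
= 2·138 + 107/18 + 13/2.8 + 306/4.6
= 276 + 5.94 + 4.64 + 66.52
= 353.1 mOsm/kg ≈ 353.1 mOsm/kg
Osmolar gap = measured − calculated = 363 − 353.1 = 9.9 mOsm/kg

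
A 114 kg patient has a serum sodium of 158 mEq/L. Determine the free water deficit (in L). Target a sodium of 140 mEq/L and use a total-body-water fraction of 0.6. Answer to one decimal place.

8.8 L

TBW = 0.6 · 114 = 68.4 L
Free water deficit = TBW · (Na/140 − 1)
= 68.4 · (158/140 − 1)
= 68.4 · 0.1286
= 8.8 L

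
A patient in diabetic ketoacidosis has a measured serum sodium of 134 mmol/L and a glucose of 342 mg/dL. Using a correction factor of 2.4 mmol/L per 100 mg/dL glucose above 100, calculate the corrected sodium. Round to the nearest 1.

140 mmol/L

Corrected Na = measured Na + 2.4 · (glucose − 100)/100
= 134 + 2.4 · (342 − 100)/100
= 134 + 5.8
= 139.8 mmol/L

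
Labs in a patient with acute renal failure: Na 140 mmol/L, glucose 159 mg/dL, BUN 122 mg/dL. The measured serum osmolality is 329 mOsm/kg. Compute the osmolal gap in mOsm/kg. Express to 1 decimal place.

-3.4 mOsm/kg

Calculated osmolality = 2·Na + glucose/18 + BUN/2.8
= 2·140 + 159/18 + 122/2.8
= 280 + 8.83 + 43.57
= 332.4 mOsm/kg ≈ 332.4 mOsm/kg
Osmolar gap = measured − calculated = 329 − 332.4 = -3.4 mOsm/kg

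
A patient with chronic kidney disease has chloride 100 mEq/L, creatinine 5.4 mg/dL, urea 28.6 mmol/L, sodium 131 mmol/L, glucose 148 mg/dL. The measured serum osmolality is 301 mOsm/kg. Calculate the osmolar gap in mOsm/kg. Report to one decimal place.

Calculated osmolality = 2·Na + glucose/18 + urea
= 2·131 + 148/18 + 28.6
= 262 + 8.22 + 28.60
= 298.82 mOsm/kg ≈ 298.8 mOsm/kg
Osmolar gap = measured − calculated = 301 − 298.8 = 2.2 mOsm/kg

2.2 mOsm/kg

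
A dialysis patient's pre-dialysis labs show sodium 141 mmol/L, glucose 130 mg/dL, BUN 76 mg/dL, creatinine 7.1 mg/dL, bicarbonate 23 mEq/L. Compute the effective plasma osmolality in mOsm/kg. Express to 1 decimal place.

Effective osmolality excludes urea (freely permeant across cell membranes):
2·Na + glucose/18
= 2·141 + 130/18
= 282 + 7.22
= 289.22 mOsm/kg

289.2 mOsm/kg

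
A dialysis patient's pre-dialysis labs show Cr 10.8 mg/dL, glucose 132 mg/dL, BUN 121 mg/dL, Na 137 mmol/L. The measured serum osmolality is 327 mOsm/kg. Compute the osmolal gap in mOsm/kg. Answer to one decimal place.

2.5 mOsm/kg

Calculated osmolality = 2·Na + glucose/18 + BUN/2.8
= 2·137 + 132/18 + 121/2.8
= 274 + 7.33 + 43.21
= 324.54 mOsm/kg ≈ 324.5 mOsm/kg
Osmolar gap = measured − calculated = 327 − 324.5 = 2.5 mOsm/kg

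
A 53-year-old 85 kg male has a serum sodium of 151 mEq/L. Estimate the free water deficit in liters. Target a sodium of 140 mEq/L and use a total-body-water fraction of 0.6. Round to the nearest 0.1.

4.0 L

TBW = 0.6 · 85 = 51 L
Free water deficit = TBW · (Na/140 − 1)
= 51 · (151/140 − 1)
= 51 · 0.0786
= 4.01 L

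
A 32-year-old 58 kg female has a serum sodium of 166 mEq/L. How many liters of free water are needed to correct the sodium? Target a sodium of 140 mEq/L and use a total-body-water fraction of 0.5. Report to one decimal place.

5.4 L

TBW = 0.5 · 58 = 29 L
Free water deficit = TBW · (Na/140 − 1)
= 29 · (166/140 − 1)
= 29 · 0.1857
= 5.39 L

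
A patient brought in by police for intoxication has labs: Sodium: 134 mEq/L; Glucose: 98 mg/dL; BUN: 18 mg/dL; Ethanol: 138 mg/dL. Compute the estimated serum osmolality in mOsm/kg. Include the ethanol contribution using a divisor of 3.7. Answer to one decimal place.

317.2 mOsm/kg

Calculated osmolality = 2·Na + glucose/18 + BUN/2.8 + ethanol/3.7
= 2·134 + 98/18 + 18/2.8 + 138/3.7
= 268 + 5.44 + 6.43 + 37.30
= 317.17 mOsm/kg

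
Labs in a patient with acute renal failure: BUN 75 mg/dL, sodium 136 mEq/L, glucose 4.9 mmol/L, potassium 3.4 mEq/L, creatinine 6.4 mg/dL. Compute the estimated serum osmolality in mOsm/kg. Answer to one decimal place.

303.7 mOsm/kg

Calculated osmolality = 2·Na + glucose + BUN/2.8
= 2·136 + 4.9 + 75/2.8
= 272 + 4.90 + 26.79
= 303.69 mOsm/kg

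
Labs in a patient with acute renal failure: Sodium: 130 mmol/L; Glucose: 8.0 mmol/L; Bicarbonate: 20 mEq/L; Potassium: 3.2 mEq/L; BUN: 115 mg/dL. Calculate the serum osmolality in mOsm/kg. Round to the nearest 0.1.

309.1 mOsm/kg

Calculated osmolality = 2·Na + glucose + BUN/2.8
= 2·130 + 8 + 115/2.8
= 260 + 8 + 41.07
= 309.07 mOsm/kg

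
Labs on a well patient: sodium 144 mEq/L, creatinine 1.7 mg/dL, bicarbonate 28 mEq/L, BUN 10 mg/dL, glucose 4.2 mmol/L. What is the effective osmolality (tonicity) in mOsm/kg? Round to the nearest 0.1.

Effective osmolality excludes urea (freely permeant across cell membranes):
2·Na + glucose
= 2·144 + 4.2
= 288 + 4.2
= 292.2 mOsm/kg

292.2 mOsm/kg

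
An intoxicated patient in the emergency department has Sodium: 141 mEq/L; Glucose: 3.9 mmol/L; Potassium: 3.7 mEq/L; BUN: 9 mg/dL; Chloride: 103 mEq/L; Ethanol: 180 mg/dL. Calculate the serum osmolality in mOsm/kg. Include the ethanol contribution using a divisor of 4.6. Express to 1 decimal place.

328.2 mOsm/kg

Calculated osmolality = 2·Na + glucose + BUN/2.8 + ethanol/4.6
= 2·141 + 3.9 + 9/2.8 + 180/4.6
= 282 + 3.90 + 3.21 + 39.13
= 328.24 mOsm/kg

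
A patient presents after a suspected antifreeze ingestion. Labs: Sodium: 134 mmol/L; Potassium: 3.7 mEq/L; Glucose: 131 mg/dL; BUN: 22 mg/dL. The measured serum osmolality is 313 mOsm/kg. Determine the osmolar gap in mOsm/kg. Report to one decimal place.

Calculated osmolality = 2·Na + glucose/18 + BUN/2.8
= 2·134 + 131/18 + 22/2.8
= 268 + 7.28 + 7.86
= 283.14 mOsm/kg ≈ 283.1 mOsm/kg
Osmolar gap = measured − calculated = 313 − 283.1 = 29.9 mOsm/kg

29.9 mOsm/kg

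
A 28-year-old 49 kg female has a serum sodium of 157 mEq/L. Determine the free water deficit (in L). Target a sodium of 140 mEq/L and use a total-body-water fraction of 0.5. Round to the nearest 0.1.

TBW = 0.5 · 49 = 24.5 L
Free water deficit = TBW · (Na/140 − 1)
= 24.5 · (157/140 − 1)
= 24.5 · 0.1214
= 2.97 L

3.0 L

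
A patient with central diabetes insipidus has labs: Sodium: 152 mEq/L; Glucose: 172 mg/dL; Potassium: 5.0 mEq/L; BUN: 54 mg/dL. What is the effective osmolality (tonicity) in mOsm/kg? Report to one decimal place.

313.6 mOsm/kg

Effective osmolality excludes urea (freely permeant across cell membranes):
2·Na + glucose/18
= 2·152 + 172/18
= 304 + 9.56
= 313.56 mOsm/kg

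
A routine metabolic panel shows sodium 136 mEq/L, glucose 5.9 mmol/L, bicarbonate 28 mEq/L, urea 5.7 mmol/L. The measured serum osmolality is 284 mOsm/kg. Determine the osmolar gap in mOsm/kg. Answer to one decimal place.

Calculated osmolality = 2·Na + glucose + urea
= 2·136 + 5.9 + 5.7
= 272 + 5.90 + 5.70
= 283.6 mOsm/kg ≈ 283.6 mOsm/kg
Osmolar gap = measured − calculated = 284 − 283.6 = 0.4 mOsm/kg

0.4 mOsm/kg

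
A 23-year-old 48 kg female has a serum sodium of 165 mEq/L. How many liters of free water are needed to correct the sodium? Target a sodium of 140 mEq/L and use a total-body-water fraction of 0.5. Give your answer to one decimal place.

TBW = 0.5 · 48 = 24 L
Free water deficit = TBW · (Na/140 − 1)
= 24 · (165/140 − 1)
= 24 · 0.1786
= 4.29 L

4.3 L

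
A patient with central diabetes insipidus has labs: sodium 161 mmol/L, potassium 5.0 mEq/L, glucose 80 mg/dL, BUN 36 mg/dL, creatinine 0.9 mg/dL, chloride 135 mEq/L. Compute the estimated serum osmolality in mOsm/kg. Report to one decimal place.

Calculated osmolality = 2·Na + glucose/18 + BUN/2.8
= 2·161 + 80/18 + 36/2.8
= 322 + 4.44 + 12.86
= 339.3 mOsm/kg

339.3 mOsm/kg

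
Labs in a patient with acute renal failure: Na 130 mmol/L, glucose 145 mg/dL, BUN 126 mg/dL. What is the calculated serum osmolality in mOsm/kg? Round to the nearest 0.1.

Calculated osmolality = 2·Na + glucose/18 + BUN/2.8
= 2·130 + 145/18 + 126/2.8
= 260 + 8.06 + 45
= 313.06 mOsm/kg

313.1 mOsm/kg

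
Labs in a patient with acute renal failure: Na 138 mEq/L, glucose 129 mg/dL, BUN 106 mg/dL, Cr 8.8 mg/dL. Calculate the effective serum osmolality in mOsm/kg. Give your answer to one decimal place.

Effective osmolality excludes urea (freely permeant across cell membranes):
2·Na + glucose/18
= 2·138 + 129/18
= 276 + 7.17
= 283.17 mOsm/kg

283.2 mOsm/kg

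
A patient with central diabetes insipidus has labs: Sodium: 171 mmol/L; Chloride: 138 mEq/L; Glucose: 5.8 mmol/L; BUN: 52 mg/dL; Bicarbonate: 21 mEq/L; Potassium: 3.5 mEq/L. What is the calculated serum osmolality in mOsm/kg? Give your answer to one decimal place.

Calculated osmolality = 2·Na + glucose + BUN/2.8
= 2·171 + 5.8 + 52/2.8
= 342 + 5.80 + 18.57
= 366.37 mOsm/kg

366.4 mOsm/kg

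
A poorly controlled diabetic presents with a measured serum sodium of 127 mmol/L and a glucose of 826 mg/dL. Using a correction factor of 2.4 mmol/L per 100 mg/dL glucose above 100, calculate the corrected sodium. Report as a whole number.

144 mmol/L

Corrected Na = measured Na + 2.4 · (glucose − 100)/100
= 127 + 2.4 · (826 − 100)/100
= 127 + 17.4
= 144.4 mmol/L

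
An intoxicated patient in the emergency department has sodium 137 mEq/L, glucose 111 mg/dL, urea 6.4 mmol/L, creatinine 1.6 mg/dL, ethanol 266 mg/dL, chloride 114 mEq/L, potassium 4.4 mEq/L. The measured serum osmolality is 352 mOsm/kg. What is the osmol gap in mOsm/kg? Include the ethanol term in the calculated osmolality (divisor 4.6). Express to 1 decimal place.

7.6 mOsm/kg

Calculated osmolality = 2·Na + glucose/18 + urea + ethanol/4.6
= 2·137 + 111/18 + 6.4 + 266/4.6
= 274 + 6.17 + 6.40 + 57.83
= 344.4 mOsm/kg ≈ 344.4 mOsm/kg
Osmolar gap = measured − calculated = 352 − 344.4 = 7.6 mOsm/kg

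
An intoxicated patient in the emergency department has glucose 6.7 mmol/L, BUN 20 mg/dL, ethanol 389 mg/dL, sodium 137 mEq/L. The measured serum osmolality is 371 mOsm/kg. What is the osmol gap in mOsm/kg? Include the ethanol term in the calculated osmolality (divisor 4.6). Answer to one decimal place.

-1.4 mOsm/kg

Calculated osmolality = 2·Na + glucose + BUN/2.8 + ethanol/4.6
= 2·137 + 6.7 + 20/2.8 + 389/4.6
= 274 + 6.70 + 7.14 + 84.57
= 372.41 mOsm/kg ≈ 372.4 mOsm/kg
Osmolar gap = measured − calculated = 371 − 372.4 = -1.4 mOsm/kg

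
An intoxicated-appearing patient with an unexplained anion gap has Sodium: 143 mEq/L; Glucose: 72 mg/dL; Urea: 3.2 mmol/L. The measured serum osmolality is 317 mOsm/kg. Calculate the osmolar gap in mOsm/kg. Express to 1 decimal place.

23.8 mOsm/kg

Calculated osmolality = 2·Na + glucose/18 + urea
= 2·143 + 72/18 + 3.2
= 286 + 4 + 3.20
= 293.2 mOsm/kg ≈ 293.2 mOsm/kg
Osmolar gap = measured − calculated = 317 − 293.2 = 23.8 mOsm/kg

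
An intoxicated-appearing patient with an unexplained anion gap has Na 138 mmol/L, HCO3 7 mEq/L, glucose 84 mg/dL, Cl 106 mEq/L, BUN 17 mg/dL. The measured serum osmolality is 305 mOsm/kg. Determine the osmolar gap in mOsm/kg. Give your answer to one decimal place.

Calculated osmolality = 2·Na + glucose/18 + BUN/2.8
= 2·138 + 84/18 + 17/2.8
= 276 + 4.67 + 6.07
= 286.74 mOsm/kg ≈ 286.7 mOsm/kg
Osmolar gap = measured − calculated = 305 − 286.7 = 18.3 mOsm/kg

18.3 mOsm/kg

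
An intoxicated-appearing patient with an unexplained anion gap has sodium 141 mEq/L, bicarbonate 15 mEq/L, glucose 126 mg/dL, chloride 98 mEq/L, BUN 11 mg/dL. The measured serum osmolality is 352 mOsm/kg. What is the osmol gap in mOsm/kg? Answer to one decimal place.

Calculated osmolality = 2·Na + glucose/18 + BUN/2.8
= 2·141 + 126/18 + 11/2.8
= 282 + 7 + 3.93
= 292.93 mOsm/kg ≈ 292.9 mOsm/kg
Osmolar gap = measured − calculated = 352 − 292.9 = 59.1 mOsm/kg

59.1 mOsm/kg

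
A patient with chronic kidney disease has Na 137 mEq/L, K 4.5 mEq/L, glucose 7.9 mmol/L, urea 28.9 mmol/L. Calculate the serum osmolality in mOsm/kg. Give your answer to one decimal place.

310.8 mOsm/kg

Calculated osmolality = 2·Na + glucose + urea
= 2·137 + 7.9 + 28.9
= 274 + 7.90 + 28.90
= 310.8 mOsm/kg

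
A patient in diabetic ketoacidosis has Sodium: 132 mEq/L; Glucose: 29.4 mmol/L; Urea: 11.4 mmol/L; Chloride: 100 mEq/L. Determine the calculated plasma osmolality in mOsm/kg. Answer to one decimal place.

304.8 mOsm/kg

Calculated osmolality = 2·Na + glucose + urea
= 2·132 + 29.4 + 11.4
= 264 + 29.40 + 11.40
= 304.8 mOsm/kg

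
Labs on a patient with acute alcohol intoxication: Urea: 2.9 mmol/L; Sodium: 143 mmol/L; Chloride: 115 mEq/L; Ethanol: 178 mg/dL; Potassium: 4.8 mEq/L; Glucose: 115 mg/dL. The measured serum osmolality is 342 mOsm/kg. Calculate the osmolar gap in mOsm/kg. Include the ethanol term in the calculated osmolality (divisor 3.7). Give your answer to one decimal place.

-1.4 mOsm/kg

Calculated osmolality = 2·Na + glucose/18 + urea + ethanol/3.7
= 2·143 + 115/18 + 2.9 + 178/3.7
= 286 + 6.39 + 2.90 + 48.11
= 343.4 mOsm/kg ≈ 343.4 mOsm/kg
Osmolar gap = measured − calculated = 342 − 343.4 = -1.4 mOsm/kg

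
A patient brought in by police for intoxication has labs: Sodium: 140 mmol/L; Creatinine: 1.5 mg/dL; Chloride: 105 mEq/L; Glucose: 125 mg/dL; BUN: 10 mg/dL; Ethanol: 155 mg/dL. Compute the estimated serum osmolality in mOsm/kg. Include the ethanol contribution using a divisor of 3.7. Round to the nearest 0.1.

332.4 mOsm/kg

Calculated osmolality = 2·Na + glucose/18 + BUN/2.8 + ethanol/3.7
= 2·140 + 125/18 + 10/2.8 + 155/3.7
= 280 + 6.94 + 3.57 + 41.89
= 332.4 mOsm/kg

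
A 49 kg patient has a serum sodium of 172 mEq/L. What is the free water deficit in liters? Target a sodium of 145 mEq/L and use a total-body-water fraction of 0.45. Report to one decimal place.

TBW = 0.45 · 49 = 22.05 L
Free water deficit = TBW · (Na/145 − 1)
= 22.05 · (172/145 − 1)
= 22.05 · 0.1862
= 4.11 L

4.1 L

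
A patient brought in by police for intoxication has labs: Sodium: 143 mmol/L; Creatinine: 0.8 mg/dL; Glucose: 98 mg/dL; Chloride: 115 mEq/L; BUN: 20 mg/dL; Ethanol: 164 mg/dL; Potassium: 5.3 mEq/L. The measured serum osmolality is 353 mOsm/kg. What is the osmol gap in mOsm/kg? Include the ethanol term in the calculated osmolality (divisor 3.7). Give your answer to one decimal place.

10.1 mOsm/kg

Calculated osmolality = 2·Na + glucose/18 + BUN/2.8 + ethanol/3.7
= 2·143 + 98/18 + 20/2.8 + 164/3.7
= 286 + 5.44 + 7.14 + 44.32
= 342.9 mOsm/kg ≈ 342.9 mOsm/kg
Osmolar gap = measured − calculated = 353 − 342.9 = 10.1 mOsm/kg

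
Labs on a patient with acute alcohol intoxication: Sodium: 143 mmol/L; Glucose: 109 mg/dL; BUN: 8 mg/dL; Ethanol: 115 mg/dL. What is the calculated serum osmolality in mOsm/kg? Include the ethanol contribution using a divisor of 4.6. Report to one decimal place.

Calculated osmolality = 2·Na + glucose/18 + BUN/2.8 + ethanol/4.6
= 2·143 + 109/18 + 8/2.8 + 115/4.6
= 286 + 6.06 + 2.86 + 25
= 319.92 mOsm/kg

319.9 mOsm/kg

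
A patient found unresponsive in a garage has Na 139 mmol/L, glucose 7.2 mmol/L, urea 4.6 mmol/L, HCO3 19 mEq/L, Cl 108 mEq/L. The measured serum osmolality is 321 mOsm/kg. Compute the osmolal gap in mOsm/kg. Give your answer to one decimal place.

Calculated osmolality = 2·Na + glucose + urea
= 2·139 + 7.2 + 4.6
= 278 + 7.20 + 4.60
= 289.8 mOsm/kg ≈ 289.8 mOsm/kg
Osmolar gap = measured − calculated = 321 − 289.8 = 31.2 mOsm/kg

31.2 mOsm/kg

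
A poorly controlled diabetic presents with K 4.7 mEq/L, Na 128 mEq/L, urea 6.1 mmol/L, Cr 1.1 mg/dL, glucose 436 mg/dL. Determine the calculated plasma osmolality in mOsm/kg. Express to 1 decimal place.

Calculated osmolality = 2·Na + glucose/18 + urea
= 2·128 + 436/18 + 6.1
= 256 + 24.22 + 6.10
= 286.32 mOsm/kg

286.3 mOsm/kg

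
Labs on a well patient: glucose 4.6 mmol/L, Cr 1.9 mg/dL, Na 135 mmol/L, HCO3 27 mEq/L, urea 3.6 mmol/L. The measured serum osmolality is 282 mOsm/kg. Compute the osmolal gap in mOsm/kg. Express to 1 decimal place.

3.8 mOsm/kg

Calculated osmolality = 2·Na + glucose + urea
= 2·135 + 4.6 + 3.6
= 270 + 4.60 + 3.60
= 278.2 mOsm/kg ≈ 278.2 mOsm/kg
Osmolar gap = measured − calculated = 282 − 278.2 = 3.8 mOsm/kg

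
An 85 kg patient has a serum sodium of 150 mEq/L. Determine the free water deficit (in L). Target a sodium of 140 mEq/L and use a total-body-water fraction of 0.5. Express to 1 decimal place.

3.0 L

TBW = 0.5 · 85 = 42.5 L
Free water deficit = TBW · (Na/140 − 1)
= 42.5 · (150/140 − 1)
= 42.5 · 0.0714
= 3.03 L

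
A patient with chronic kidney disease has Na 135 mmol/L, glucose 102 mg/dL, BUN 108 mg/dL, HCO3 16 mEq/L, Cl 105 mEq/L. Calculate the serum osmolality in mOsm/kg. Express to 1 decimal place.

314.2 mOsm/kg

Calculated osmolality = 2·Na + glucose/18 + BUN/2.8
= 2·135 + 102/18 + 108/2.8
= 270 + 5.67 + 38.57
= 314.24 mOsm/kg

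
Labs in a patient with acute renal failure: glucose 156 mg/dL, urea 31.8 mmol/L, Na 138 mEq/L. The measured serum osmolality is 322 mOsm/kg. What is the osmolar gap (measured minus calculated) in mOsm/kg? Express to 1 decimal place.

Calculated osmolality = 2·Na + glucose/18 + urea
= 2·138 + 156/18 + 31.8
= 276 + 8.67 + 31.80
= 316.47 mOsm/kg ≈ 316.5 mOsm/kg
Osmolar gap = measured − calculated = 322 − 316.5 = 5.5 mOsm/kg

5.5 mOsm/kg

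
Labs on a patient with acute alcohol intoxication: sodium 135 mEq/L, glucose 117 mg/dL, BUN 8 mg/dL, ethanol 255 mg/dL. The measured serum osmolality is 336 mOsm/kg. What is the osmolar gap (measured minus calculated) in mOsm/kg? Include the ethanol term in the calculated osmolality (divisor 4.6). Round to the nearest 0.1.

Calculated osmolality = 2·Na + glucose/18 + BUN/2.8 + ethanol/4.6
= 2·135 + 117/18 + 8/2.8 + 255/4.6
= 270 + 6.50 + 2.86 + 55.43
= 334.79 mOsm/kg ≈ 334.8 mOsm/kg
Osmolar gap = measured − calculated = 336 − 334.8 = 1.2 mOsm/kg

1.2 mOsm/kg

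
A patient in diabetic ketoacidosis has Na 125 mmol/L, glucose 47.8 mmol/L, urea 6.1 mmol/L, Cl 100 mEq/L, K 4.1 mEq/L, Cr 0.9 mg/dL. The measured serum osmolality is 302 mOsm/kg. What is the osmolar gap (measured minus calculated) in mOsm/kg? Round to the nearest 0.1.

-1.9 mOsm/kg

Calculated osmolality = 2·Na + glucose + urea
= 2·125 + 47.8 + 6.1
= 250 + 47.80 + 6.10
= 303.9 mOsm/kg ≈ 303.9 mOsm/kg
Osmolar gap = measured − calculated = 302 − 303.9 = -1.9 mOsm/kg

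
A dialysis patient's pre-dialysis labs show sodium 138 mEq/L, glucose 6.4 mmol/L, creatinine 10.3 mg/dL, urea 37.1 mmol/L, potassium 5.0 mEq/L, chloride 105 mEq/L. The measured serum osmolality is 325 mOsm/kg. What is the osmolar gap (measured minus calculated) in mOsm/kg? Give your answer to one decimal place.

Calculated osmolality = 2·Na + glucose + urea
= 2·138 + 6.4 + 37.1
= 276 + 6.40 + 37.10
= 319.5 mOsm/kg ≈ 319.5 mOsm/kg
Osmolar gap = measured − calculated = 325 − 319.5 = 5.5 mOsm/kg

5.5 mOsm/kg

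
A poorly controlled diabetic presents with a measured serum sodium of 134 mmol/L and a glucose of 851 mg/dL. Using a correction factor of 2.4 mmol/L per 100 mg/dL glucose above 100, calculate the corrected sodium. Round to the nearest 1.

152 mmol/L

Corrected Na = measured Na + 2.4 · (glucose − 100)/100
= 134 + 2.4 · (851 − 100)/100
= 134 + 18
= 152 mmol/L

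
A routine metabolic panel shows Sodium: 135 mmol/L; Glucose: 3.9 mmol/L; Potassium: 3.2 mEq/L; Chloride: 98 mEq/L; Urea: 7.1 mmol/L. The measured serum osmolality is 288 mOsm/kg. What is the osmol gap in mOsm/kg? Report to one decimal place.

Calculated osmolality = 2·Na + glucose + urea
= 2·135 + 3.9 + 7.1
= 270 + 3.90 + 7.10
= 281 mOsm/kg ≈ 281.0 mOsm/kg
Osmolar gap = measured − calculated = 288 − 281.0 = 7.0 mOsm/kg

7.0 mOsm/kg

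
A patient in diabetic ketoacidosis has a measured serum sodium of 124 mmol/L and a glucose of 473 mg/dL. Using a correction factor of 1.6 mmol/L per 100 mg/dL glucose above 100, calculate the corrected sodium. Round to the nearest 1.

Corrected Na = measured Na + 1.6 · (glucose − 100)/100
= 124 + 1.6 · (473 − 100)/100
= 124 + 6
= 130 mmol/L

130 mmol/L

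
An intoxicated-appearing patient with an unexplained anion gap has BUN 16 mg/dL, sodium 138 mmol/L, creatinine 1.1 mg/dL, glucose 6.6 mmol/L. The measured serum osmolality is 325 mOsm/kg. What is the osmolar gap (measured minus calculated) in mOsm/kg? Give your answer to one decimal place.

36.7 mOsm/kg

Calculated osmolality = 2·Na + glucose + BUN/2.8
= 2·138 + 6.6 + 16/2.8
= 276 + 6.60 + 5.71
= 288.31 mOsm/kg ≈ 288.3 mOsm/kg
Osmolar gap = measured − calculated = 325 − 288.3 = 36.7 mOsm/kg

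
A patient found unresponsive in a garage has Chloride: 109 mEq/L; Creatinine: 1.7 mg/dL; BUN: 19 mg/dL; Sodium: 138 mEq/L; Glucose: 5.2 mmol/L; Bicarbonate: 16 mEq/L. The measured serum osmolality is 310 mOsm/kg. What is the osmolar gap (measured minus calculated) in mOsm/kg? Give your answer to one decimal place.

22.0 mOsm/kg

Calculated osmolality = 2·Na + glucose + BUN/2.8
= 2·138 + 5.2 + 19/2.8
= 276 + 5.20 + 6.79
= 287.99 mOsm/kg ≈ 288.0 mOsm/kg
Osmolar gap = measured − calculated = 310 − 288.0 = 22.0 mOsm/kg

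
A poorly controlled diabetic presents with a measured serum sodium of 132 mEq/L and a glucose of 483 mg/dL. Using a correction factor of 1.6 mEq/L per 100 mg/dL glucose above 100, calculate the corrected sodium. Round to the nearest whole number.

138 mEq/L

Corrected Na = measured Na + 1.6 · (glucose − 100)/100
= 132 + 1.6 · (483 − 100)/100
= 132 + 6.1
= 138.1 mEq/L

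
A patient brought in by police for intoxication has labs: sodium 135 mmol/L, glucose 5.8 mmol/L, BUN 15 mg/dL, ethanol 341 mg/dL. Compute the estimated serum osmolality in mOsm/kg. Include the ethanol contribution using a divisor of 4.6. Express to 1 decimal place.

355.3 mOsm/kg

Calculated osmolality = 2·Na + glucose + BUN/2.8 + ethanol/4.6
= 2·135 + 5.8 + 15/2.8 + 341/4.6
= 270 + 5.80 + 5.36 + 74.13
= 355.29 mOsm/kg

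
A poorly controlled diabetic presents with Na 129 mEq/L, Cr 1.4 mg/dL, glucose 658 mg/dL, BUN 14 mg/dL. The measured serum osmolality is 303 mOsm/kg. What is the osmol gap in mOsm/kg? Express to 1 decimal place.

3.4 mOsm/kg

Calculated osmolality = 2·Na + glucose/18 + BUN/2.8
= 2·129 + 658/18 + 14/2.8
= 258 + 36.56 + 5
= 299.56 mOsm/kg ≈ 299.6 mOsm/kg
Osmolar gap = measured − calculated = 303 − 299.6 = 3.4 mOsm/kg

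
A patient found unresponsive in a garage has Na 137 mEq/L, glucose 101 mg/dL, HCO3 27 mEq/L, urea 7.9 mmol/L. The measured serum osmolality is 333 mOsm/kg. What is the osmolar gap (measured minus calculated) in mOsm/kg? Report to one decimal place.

45.5 mOsm/kg

Calculated osmolality = 2·Na + glucose/18 + urea
= 2·137 + 101/18 + 7.9
= 274 + 5.61 + 7.90
= 287.51 mOsm/kg ≈ 287.5 mOsm/kg
Osmolar gap = measured − calculated = 333 − 287.5 = 45.5 mOsm/kg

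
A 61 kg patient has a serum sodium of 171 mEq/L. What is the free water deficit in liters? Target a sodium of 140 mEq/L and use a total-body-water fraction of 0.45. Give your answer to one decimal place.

TBW = 0.45 · 61 = 27.45 L
Free water deficit = TBW · (Na/140 − 1)
= 27.45 · (171/140 − 1)
= 27.45 · 0.2214
= 6.08 L

6.1 L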